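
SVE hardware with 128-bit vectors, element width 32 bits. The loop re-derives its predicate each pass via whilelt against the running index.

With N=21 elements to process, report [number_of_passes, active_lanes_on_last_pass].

lane count: 128 div 32 = 4
iterations = ceil(21/4) = 6; final-pass vl = 1

[iterations, last_vl] = [6, 1]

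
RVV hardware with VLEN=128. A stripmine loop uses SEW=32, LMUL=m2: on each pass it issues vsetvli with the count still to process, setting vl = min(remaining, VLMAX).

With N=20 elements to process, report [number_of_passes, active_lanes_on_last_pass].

[iterations, last_vl] = [3, 4]

VLMAX = (128 × 2) / 32 = 8 lanes
N=20: ⌈20/8⌉ = 3 iters; last vl = 20 − 2×8 = 4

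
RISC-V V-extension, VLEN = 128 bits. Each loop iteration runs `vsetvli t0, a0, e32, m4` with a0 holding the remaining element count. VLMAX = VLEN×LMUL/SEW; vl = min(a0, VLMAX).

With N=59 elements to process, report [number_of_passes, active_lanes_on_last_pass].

VLMAX = VLEN×LMUL/SEW = 128×4/32 = 16
59 elements at 16/iter → 4 passes, remainder 11 on the last

[iterations, last_vl] = [4, 11]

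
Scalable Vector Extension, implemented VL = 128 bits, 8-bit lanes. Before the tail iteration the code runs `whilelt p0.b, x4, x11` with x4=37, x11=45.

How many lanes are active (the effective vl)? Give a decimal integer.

register lanes = 128/8 = 16
active while 37+j < 45, i.e. j ∈ [0,8) capped at 16 ⇒ 8

vl = 8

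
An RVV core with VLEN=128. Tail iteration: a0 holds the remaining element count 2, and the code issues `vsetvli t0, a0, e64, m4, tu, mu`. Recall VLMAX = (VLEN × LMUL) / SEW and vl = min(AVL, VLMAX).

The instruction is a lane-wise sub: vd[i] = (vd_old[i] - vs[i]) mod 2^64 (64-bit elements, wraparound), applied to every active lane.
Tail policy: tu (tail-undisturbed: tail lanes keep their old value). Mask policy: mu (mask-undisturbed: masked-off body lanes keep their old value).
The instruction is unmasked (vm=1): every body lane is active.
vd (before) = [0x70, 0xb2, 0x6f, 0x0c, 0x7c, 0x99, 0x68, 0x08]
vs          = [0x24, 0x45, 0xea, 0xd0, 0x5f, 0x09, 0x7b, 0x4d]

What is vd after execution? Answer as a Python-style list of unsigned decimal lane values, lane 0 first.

vd = [76, 109, 111, 12, 124, 153, 104, 8]

VLMAX = (128 × 4) / 64 = 8 lanes
vl = min(AVL, VLMAX) = min(2, 8) = 2
vd[0] sub(0x70,0x24) -> 0x4c
vd[1] sub(0xb2,0x45) -> 0x6d
vd[2] tail/keep -> 0x6f
vd[3] tail/keep -> 0x0c
vd[4] tail/keep -> 0x7c
vd[5] tail/keep -> 0x99
vd[6] tail/keep -> 0x68
vd[7] tail/keep -> 0x08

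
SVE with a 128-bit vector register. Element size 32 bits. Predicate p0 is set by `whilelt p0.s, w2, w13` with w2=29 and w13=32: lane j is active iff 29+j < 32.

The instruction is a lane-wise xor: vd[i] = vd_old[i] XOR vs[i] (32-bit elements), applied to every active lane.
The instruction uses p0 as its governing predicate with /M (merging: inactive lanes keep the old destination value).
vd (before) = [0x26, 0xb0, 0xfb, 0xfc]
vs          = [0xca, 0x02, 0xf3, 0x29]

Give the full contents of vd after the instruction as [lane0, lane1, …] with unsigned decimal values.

vd = [236, 178, 8, 252]

128-bit reg / 32-bit elem → 4 lanes
p0[j] = (29+j < 32); true for j=0..2 → 3 lanes set
lane  0: xor(0x26,0xca) ⇒ 0xec
lane  1: xor(0xb0,0x02) ⇒ 0xb2
lane  2: xor(0xfb,0xf3) ⇒ 0x08
lane  3: tail/keep ⇒ 0xfc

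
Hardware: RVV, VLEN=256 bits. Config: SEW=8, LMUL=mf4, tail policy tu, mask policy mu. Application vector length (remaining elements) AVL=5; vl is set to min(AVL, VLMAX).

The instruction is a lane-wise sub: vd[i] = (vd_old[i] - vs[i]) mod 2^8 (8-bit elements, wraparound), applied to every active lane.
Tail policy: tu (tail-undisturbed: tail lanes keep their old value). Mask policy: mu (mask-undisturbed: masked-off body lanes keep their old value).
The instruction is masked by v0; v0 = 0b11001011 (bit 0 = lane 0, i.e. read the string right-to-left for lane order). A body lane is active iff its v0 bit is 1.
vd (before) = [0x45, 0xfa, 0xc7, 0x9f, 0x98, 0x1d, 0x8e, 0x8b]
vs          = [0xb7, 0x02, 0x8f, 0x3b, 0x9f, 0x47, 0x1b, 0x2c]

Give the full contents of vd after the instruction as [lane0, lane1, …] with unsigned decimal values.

vd = [142, 248, 199, 100, 152, 29, 142, 139]

VLMAX = VLEN×LMUL/SEW = 256×1/4/8 = 8
vl = min(AVL, VLMAX) = min(5, 8) = 5
  i=0: sub(0x45,0xb7) → 142
  i=1: sub(0xfa,0x02) → 248
  i=2: mask-off/keep → 199
  i=3: sub(0x9f,0x3b) → 100
  i=4: mask-off/keep → 152
  i=5: tail/keep → 29
  i=6: tail/keep → 142
  i=7: tail/keep → 139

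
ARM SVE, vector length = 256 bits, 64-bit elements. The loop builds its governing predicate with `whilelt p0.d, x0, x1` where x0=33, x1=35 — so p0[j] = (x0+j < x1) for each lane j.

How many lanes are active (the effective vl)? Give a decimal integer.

vl = 2

register lanes = 256/64 = 4
whilelt: lane j active iff 33+j < 35 → j < 2 → 2 active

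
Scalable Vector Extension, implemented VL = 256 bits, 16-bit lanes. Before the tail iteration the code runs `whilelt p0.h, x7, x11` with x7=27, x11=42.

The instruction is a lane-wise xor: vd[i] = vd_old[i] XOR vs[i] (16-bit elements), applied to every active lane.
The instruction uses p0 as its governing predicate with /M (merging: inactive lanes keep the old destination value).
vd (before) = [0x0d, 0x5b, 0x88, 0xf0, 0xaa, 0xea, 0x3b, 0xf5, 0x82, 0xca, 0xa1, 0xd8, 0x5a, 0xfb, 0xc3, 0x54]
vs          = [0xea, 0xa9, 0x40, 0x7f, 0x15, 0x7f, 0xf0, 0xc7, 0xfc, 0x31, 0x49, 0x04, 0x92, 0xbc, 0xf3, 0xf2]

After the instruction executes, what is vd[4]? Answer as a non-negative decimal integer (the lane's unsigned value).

vd[4] = 191

256-bit reg / 16-bit elem → 16 lanes
whilelt: lane j active iff 27+j < 42 → j < 15 → 15 active
  i=0: xor(0x0d,0xea) → 231
  i=1: xor(0x5b,0xa9) → 242
  i=2: xor(0x88,0x40) → 200
  i=3: xor(0xf0,0x7f) → 143
  i=4: xor(0xaa,0x15) → 191
  i=5: xor(0xea,0x7f) → 149
  i=6: xor(0x3b,0xf0) → 203
  i=7: xor(0xf5,0xc7) → 50
  i=8: xor(0x82,0xfc) → 126
  i=9: xor(0xca,0x31) → 251
  i=10: xor(0xa1,0x49) → 232
  i=11: xor(0xd8,0x04) → 220
  i=12: xor(0x5a,0x92) → 200
  i=13: xor(0xfb,0xbc) → 71
  i=14: xor(0xc3,0xf3) → 48
  i=15: tail/keep → 84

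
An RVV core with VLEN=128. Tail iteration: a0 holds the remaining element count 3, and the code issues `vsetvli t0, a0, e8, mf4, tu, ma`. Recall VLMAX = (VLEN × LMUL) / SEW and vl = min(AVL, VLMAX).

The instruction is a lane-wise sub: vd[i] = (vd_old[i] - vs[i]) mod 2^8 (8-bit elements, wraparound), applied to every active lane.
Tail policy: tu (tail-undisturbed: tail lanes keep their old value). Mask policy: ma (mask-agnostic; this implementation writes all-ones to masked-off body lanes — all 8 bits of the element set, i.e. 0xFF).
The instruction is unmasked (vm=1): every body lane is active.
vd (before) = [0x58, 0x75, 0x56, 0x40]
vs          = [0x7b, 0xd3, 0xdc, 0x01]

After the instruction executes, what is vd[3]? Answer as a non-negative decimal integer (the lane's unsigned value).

vd[3] = 64

lanes per group: 128·1/4/8 = 4
AVL=3 ≤ VLMAX=4, so vl = 3
  i=0: sub(0x58,0x7b) → 221
  i=1: sub(0x75,0xd3) → 162
  i=2: sub(0x56,0xdc) → 122
  i=3: tail/keep → 64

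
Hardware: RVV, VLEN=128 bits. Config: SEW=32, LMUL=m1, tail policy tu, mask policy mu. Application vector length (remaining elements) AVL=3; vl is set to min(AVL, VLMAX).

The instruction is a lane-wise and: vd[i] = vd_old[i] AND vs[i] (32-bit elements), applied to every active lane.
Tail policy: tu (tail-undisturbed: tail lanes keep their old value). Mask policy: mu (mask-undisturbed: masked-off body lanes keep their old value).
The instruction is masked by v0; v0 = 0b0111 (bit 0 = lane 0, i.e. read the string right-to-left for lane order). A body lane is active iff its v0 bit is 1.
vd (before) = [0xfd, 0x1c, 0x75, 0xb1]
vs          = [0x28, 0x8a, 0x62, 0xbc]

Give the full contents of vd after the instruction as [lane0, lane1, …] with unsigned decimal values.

vd = [40, 8, 96, 177]

VLMAX = VLEN×LMUL/SEW = 128×1/32 = 4
vl = min(AVL, VLMAX) = min(3, 4) = 3
  i=0: and(0xfd,0x28) → 40
  i=1: and(0x1c,0x8a) → 8
  i=2: and(0x75,0x62) → 96
  i=3: tail/keep → 177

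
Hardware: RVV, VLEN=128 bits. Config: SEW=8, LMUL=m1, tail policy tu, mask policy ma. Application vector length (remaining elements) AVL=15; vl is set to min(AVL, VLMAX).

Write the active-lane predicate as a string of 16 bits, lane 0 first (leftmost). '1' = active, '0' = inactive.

VLMAX = (128 × 1) / 8 = 16 lanes
AVL=15 ≤ VLMAX=16, so vl = 15
bits (lane 0 leftmost): 1111111111111110

predicate = 1111111111111110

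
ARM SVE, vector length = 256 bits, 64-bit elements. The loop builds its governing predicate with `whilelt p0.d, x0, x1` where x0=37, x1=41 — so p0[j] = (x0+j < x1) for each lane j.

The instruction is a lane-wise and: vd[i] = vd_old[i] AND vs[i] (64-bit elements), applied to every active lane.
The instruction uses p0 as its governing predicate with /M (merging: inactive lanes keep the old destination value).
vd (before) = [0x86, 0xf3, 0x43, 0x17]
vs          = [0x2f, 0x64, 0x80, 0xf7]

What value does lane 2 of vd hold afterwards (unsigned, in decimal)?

vd[2] = 0

lane count: 256 div 64 = 4
whilelt: lane j active iff 37+j < 41 → j < 4 → 4 active
vd[0] and(0x86,0x2f) -> 0x06
vd[1] and(0xf3,0x64) -> 0x60
vd[2] and(0x43,0x80) -> 0x00
vd[3] and(0x17,0xf7) -> 0x17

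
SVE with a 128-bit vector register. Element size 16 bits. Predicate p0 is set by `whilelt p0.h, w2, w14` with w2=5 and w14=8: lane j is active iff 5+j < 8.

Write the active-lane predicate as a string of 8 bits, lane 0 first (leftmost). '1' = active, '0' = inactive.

predicate = 11100000

register lanes = 128/16 = 8
whilelt: lane j active iff 5+j < 8 → j < 3 → 3 active
bits (lane 0 leftmost): 11100000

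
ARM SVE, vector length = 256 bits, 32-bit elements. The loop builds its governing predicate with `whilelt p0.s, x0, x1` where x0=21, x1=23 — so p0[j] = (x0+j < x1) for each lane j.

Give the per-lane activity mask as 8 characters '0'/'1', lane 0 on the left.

256-bit reg / 32-bit elem → 8 lanes
whilelt: lane j active iff 21+j < 23 → j < 2 → 2 active
bits (lane 0 leftmost): 11000000

predicate = 11000000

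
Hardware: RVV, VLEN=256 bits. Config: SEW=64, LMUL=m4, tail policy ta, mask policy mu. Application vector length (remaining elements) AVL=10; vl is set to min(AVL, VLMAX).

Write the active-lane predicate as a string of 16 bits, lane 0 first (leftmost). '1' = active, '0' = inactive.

predicate = 1111111111000000

lanes per group: 256·4/64 = 16
vl ← min(10, 16) = 10
bits (lane 0 leftmost): 1111111111000000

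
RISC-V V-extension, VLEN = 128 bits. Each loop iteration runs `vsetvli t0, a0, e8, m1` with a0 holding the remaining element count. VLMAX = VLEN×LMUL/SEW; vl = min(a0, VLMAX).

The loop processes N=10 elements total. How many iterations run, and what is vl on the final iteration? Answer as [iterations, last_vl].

[iterations, last_vl] = [1, 10]

VLMAX = VLEN×LMUL/SEW = 128×1/8 = 16
iterations = ceil(10/16) = 1; final-pass vl = 10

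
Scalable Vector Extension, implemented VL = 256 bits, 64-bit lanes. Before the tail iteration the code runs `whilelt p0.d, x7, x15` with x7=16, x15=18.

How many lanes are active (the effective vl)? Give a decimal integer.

lane count: 256 div 64 = 4
active while 16+j < 18, i.e. j ∈ [0,2) capped at 4 ⇒ 2

vl = 2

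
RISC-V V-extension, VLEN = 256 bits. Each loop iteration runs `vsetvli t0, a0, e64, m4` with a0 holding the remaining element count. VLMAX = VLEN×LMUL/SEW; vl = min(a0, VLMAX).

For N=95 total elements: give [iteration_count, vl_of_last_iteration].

VLMAX = VLEN×LMUL/SEW = 256×4/64 = 16
iterations = ceil(95/16) = 6; final-pass vl = 15

[iterations, last_vl] = [6, 15]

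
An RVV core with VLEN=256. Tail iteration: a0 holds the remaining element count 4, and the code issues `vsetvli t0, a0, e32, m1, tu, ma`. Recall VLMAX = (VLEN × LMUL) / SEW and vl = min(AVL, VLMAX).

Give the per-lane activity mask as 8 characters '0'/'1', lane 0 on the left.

predicate = 11110000

VLMAX = VLEN×LMUL/SEW = 256×1/32 = 8
vl = min(AVL, VLMAX) = min(4, 8) = 4
bits (lane 0 leftmost): 11110000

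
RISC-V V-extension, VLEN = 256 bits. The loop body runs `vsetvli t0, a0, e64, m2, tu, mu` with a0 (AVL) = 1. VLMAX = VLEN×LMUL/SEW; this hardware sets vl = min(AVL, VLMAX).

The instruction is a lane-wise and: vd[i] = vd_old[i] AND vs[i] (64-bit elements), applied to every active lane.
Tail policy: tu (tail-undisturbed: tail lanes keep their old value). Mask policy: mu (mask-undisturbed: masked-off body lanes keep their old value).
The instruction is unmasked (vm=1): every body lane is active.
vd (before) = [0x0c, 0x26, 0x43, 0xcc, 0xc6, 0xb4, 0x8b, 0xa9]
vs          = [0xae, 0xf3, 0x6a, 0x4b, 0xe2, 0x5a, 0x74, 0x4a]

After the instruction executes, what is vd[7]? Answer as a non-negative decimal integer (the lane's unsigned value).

vd[7] = 169

VLMAX = (256 × 2) / 64 = 8 lanes
AVL=1 ≤ VLMAX=8, so vl = 1
lane  0: and(0x0c,0xae) ⇒ 0x0c
lane  1: tail/keep ⇒ 0x26
lane  2: tail/keep ⇒ 0x43
lane  3: tail/keep ⇒ 0xcc
lane  4: tail/keep ⇒ 0xc6
lane  5: tail/keep ⇒ 0xb4
lane  6: tail/keep ⇒ 0x8b
lane  7: tail/keep ⇒ 0xa9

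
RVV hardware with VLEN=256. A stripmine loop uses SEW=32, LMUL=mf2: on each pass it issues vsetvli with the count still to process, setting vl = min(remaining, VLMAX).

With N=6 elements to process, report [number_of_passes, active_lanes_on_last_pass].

VLMAX = VLEN×LMUL/SEW = 256×1/2/32 = 4
6 elements at 4/iter → 2 passes, remainder 2 on the last

[iterations, last_vl] = [2, 2]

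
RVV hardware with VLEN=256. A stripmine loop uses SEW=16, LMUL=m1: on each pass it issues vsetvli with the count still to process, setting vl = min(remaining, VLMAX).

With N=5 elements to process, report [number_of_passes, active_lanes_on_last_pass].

VLMAX = VLEN×LMUL/SEW = 256×1/16 = 16
5 elements at 16/iter → 1 passes, remainder 5 on the last

[iterations, last_vl] = [1, 5]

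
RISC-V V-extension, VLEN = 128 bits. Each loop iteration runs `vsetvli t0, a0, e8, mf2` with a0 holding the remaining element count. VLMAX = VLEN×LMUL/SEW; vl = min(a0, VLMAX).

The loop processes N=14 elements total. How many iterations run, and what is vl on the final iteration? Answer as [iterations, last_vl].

VLMAX = VLEN×LMUL/SEW = 128×1/2/8 = 8
14 elements at 8/iter → 2 passes, remainder 6 on the last

[iterations, last_vl] = [2, 6]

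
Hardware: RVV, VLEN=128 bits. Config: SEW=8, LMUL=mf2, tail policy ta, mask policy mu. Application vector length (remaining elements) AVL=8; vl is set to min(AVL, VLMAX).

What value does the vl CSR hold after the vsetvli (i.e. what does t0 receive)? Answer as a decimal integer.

VLMAX = VLEN×LMUL/SEW = 128×1/2/8 = 8
vl ← min(8, 8) = 8

vl = 8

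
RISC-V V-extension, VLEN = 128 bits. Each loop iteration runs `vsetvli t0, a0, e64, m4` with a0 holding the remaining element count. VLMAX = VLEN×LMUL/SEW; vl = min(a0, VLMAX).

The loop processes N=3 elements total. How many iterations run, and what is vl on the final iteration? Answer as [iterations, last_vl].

VLMAX = (128 × 4) / 64 = 8 lanes
3 elements at 8/iter → 1 passes, remainder 3 on the last

[iterations, last_vl] = [1, 3]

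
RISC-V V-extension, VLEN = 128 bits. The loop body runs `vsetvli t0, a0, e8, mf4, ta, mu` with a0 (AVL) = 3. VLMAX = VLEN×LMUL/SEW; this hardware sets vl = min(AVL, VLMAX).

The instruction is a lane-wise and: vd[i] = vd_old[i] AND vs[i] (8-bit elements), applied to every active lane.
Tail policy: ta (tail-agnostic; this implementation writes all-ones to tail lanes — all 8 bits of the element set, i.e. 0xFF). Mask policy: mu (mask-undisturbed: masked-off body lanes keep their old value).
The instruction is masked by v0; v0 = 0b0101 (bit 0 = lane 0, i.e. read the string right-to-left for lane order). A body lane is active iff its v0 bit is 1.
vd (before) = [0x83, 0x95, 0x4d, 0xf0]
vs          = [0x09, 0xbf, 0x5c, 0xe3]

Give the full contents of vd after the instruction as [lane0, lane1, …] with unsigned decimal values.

vd = [1, 149, 76, 255]

VLMAX = (128 × 1/4) / 8 = 4 lanes
vl = min(AVL, VLMAX) = min(3, 4) = 3
  i=0: and(0x83,0x09) → 1
  i=1: mask-off/keep → 149
  i=2: and(0x4d,0x5c) → 76
  i=3: tail/ones → 255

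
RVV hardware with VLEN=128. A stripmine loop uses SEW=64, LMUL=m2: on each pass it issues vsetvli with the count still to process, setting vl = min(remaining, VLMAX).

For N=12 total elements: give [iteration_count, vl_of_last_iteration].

VLMAX = VLEN×LMUL/SEW = 128×2/64 = 4
iterations = ceil(12/4) = 3; final-pass vl = 4

[iterations, last_vl] = [3, 4]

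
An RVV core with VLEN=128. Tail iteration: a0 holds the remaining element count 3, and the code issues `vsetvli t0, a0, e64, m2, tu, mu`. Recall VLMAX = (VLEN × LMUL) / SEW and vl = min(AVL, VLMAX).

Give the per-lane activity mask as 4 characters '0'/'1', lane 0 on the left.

lanes per group: 128·2/64 = 4
vl = min(AVL, VLMAX) = min(3, 4) = 3
bits (lane 0 leftmost): 1110

predicate = 1110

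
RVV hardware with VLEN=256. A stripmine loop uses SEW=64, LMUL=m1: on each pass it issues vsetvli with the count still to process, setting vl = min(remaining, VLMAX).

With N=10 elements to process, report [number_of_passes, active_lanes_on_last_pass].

lanes per group: 256·1/64 = 4
iterations = ceil(10/4) = 3; final-pass vl = 2

[iterations, last_vl] = [3, 2]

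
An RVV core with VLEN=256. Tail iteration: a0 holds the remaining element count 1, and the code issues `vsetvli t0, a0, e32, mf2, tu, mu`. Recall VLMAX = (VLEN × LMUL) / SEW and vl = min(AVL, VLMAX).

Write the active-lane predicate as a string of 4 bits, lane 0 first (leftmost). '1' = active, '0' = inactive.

predicate = 1000

lanes per group: 256·1/2/32 = 4
vl = min(AVL, VLMAX) = min(1, 4) = 1
bits (lane 0 leftmost): 1000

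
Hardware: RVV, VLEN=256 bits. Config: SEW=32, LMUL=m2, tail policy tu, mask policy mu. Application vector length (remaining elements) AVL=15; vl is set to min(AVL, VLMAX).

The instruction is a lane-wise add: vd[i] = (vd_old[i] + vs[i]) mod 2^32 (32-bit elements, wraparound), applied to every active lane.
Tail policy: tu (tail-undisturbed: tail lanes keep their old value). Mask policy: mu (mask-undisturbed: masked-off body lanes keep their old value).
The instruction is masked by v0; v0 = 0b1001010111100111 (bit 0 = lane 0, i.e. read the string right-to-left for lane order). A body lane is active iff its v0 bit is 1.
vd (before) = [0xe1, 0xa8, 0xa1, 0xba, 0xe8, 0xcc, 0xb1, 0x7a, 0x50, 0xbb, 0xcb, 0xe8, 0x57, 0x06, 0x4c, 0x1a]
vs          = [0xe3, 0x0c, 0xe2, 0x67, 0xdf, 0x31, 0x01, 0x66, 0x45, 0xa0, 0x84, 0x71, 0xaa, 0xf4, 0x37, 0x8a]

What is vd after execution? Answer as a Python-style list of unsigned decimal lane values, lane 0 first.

vd = [452, 180, 387, 186, 232, 253, 178, 224, 149, 187, 335, 232, 257, 6, 76, 26]

VLMAX = (256 × 2) / 32 = 16 lanes
AVL=15 ≤ VLMAX=16, so vl = 15
  i=0: add(0xe1,0xe3) → 452
  i=1: add(0xa8,0x0c) → 180
  i=2: add(0xa1,0xe2) → 387
  i=3: mask-off/keep → 186
  i=4: mask-off/keep → 232
  i=5: add(0xcc,0x31) → 253
  i=6: add(0xb1,0x01) → 178
  i=7: add(0x7a,0x66) → 224
  i=8: add(0x50,0x45) → 149
  i=9: mask-off/keep → 187
  i=10: add(0xcb,0x84) → 335
  i=11: mask-off/keep → 232
  i=12: add(0x57,0xaa) → 257
  i=13: mask-off/keep → 6
  i=14: mask-off/keep → 76
  i=15: tail/keep → 26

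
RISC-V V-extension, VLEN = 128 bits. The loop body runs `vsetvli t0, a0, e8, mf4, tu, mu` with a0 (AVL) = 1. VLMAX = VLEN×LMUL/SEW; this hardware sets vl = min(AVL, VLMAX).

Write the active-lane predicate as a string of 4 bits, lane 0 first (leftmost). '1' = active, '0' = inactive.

VLMAX = VLEN×LMUL/SEW = 128×1/4/8 = 4
vl ← min(1, 4) = 1
bits (lane 0 leftmost): 1000

predicate = 1000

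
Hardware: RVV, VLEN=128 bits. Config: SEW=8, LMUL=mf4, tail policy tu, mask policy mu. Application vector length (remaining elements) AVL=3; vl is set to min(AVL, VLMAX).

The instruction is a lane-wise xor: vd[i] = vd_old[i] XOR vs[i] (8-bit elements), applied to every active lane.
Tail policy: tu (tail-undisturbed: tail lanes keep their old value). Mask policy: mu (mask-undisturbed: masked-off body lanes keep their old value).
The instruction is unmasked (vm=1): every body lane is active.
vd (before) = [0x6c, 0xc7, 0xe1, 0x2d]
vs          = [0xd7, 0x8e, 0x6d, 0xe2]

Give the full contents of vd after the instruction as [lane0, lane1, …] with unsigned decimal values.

VLMAX = (128 × 1/4) / 8 = 4 lanes
vl ← min(3, 4) = 3
lane  0: xor(0x6c,0xd7) ⇒ 0xbb
lane  1: xor(0xc7,0x8e) ⇒ 0x49
lane  2: xor(0xe1,0x6d) ⇒ 0x8c
lane  3: tail/keep ⇒ 0x2d

vd = [187, 73, 140, 45]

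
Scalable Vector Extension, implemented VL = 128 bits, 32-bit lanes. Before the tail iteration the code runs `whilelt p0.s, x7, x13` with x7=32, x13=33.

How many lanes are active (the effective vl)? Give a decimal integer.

register lanes = 128/32 = 4
p0[j] = (32+j < 33); true for j=0..0 → 1 lanes set

vl = 1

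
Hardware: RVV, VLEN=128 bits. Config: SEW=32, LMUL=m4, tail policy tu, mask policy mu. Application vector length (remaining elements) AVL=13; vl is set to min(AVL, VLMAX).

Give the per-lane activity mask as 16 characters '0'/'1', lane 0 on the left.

VLMAX = VLEN×LMUL/SEW = 128×4/32 = 16
vl ← min(13, 16) = 13
bits (lane 0 leftmost): 1111111111111000

predicate = 1111111111111000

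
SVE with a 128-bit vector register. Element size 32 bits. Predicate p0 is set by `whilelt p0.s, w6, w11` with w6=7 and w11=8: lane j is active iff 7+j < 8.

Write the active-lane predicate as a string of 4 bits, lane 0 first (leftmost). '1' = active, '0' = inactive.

predicate = 1000

lane count: 128 div 32 = 4
whilelt: lane j active iff 7+j < 8 → j < 1 → 1 active
bits (lane 0 leftmost): 1000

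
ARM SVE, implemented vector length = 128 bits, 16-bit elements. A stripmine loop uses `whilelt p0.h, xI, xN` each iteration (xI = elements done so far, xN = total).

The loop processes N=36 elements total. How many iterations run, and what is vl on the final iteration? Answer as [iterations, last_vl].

lane count: 128 div 16 = 8
N=36: ⌈36/8⌉ = 5 iters; last vl = 36 − 4×8 = 4

[iterations, last_vl] = [5, 4]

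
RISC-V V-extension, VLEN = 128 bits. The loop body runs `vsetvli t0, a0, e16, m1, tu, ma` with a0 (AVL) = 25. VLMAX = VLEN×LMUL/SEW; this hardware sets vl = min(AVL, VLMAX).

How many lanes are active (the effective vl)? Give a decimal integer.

lanes per group: 128·1/16 = 8
vl ← min(25, 8) = 8

vl = 8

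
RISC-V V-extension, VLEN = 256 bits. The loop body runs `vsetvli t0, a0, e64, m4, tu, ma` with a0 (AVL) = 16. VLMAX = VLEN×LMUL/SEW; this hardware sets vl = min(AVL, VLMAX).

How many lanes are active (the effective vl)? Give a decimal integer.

VLMAX = VLEN×LMUL/SEW = 256×4/64 = 16
vl = min(AVL, VLMAX) = min(16, 16) = 16

vl = 16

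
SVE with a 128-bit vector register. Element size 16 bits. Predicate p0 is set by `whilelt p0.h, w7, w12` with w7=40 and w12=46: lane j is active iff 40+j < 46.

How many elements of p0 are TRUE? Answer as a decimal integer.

128-bit reg / 16-bit elem → 8 lanes
p0[j] = (40+j < 46); true for j=0..5 → 6 lanes set

vl = 6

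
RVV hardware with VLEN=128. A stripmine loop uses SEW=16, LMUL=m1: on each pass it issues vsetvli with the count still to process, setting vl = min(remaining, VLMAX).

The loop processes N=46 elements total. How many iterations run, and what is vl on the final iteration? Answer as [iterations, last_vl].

[iterations, last_vl] = [6, 6]

VLMAX = (128 × 1) / 16 = 8 lanes
46 elements at 8/iter → 6 passes, remainder 6 on the last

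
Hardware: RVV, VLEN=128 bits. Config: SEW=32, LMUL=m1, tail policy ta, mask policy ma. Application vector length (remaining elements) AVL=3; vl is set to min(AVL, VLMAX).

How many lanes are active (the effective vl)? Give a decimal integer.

lanes per group: 128·1/32 = 4
AVL=3 ≤ VLMAX=4, so vl = 3

vl = 3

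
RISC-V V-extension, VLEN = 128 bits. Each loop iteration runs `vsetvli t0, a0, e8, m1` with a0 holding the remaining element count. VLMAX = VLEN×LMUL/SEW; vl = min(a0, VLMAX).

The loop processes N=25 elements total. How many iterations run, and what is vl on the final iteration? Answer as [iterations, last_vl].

[iterations, last_vl] = [2, 9]

VLMAX = VLEN×LMUL/SEW = 128×1/8 = 16
25 elements at 16/iter → 2 passes, remainder 9 on the last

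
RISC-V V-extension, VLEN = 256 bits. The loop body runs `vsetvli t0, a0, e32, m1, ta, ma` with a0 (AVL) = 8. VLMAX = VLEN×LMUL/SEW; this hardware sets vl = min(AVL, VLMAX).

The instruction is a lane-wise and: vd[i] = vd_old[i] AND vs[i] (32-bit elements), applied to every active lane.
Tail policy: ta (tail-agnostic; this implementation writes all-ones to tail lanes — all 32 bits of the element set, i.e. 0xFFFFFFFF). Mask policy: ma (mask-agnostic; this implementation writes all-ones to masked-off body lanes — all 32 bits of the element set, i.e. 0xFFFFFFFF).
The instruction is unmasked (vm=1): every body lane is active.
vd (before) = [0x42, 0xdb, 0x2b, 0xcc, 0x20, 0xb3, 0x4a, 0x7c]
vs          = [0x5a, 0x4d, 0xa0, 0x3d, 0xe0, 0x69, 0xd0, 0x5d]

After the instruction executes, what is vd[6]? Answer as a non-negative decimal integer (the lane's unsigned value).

vd[6] = 64

VLMAX = (256 × 1) / 32 = 8 lanes
vl ← min(8, 8) = 8
lane  0: and(0x42,0x5a) ⇒ 0x42
lane  1: and(0xdb,0x4d) ⇒ 0x49
lane  2: and(0x2b,0xa0) ⇒ 0x20
lane  3: and(0xcc,0x3d) ⇒ 0x0c
lane  4: and(0x20,0xe0) ⇒ 0x20
lane  5: and(0xb3,0x69) ⇒ 0x21
lane  6: and(0x4a,0xd0) ⇒ 0x40
lane  7: and(0x7c,0x5d) ⇒ 0x5c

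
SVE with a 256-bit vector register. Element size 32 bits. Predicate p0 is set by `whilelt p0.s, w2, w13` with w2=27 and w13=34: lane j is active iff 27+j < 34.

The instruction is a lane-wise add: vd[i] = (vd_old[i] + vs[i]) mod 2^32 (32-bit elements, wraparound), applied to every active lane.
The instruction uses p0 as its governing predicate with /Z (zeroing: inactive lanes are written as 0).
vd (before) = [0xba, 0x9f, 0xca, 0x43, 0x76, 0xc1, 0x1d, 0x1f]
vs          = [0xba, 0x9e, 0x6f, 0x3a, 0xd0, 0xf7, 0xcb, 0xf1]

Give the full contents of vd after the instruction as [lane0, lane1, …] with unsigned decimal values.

lane count: 256 div 32 = 8
p0[j] = (27+j < 34); true for j=0..6 → 7 lanes set
lane  0: add(0xba,0xba) ⇒ 0x174
lane  1: add(0x9f,0x9e) ⇒ 0x13d
lane  2: add(0xca,0x6f) ⇒ 0x139
lane  3: add(0x43,0x3a) ⇒ 0x7d
lane  4: add(0x76,0xd0) ⇒ 0x146
lane  5: add(0xc1,0xf7) ⇒ 0x1b8
lane  6: add(0x1d,0xcb) ⇒ 0xe8
lane  7: tail/zero ⇒ 0x00

vd = [372, 317, 313, 125, 326, 440, 232, 0]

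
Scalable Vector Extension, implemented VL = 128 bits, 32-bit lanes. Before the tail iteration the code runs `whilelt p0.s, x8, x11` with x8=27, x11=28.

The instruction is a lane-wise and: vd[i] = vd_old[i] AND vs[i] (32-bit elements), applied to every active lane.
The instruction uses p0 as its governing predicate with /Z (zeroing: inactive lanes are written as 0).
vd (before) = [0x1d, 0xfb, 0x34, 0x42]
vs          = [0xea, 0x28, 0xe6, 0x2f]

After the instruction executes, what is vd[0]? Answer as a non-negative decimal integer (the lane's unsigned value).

lane count: 128 div 32 = 4
whilelt: lane j active iff 27+j < 28 → j < 1 → 1 active
lane  0: and(0x1d,0xea) ⇒ 0x08
lane  1: tail/zero ⇒ 0x00
lane  2: tail/zero ⇒ 0x00
lane  3: tail/zero ⇒ 0x00

vd[0] = 8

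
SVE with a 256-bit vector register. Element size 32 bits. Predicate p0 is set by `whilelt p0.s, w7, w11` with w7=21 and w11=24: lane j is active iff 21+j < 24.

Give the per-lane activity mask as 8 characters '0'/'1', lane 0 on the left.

register lanes = 256/32 = 8
p0[j] = (21+j < 24); true for j=0..2 → 3 lanes set
bits (lane 0 leftmost): 11100000

predicate = 11100000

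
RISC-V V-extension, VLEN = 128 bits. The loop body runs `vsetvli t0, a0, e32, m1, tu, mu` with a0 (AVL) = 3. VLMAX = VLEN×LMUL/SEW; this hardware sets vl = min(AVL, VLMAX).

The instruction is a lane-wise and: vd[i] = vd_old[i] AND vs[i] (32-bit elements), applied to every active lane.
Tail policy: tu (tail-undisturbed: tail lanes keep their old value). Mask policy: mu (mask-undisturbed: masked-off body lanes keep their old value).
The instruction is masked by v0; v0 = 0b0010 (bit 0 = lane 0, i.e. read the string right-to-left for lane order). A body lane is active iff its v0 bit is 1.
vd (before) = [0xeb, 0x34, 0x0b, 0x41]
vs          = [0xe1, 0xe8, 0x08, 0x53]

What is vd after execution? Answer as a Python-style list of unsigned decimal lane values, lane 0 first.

lanes per group: 128·1/32 = 4
AVL=3 ≤ VLMAX=4, so vl = 3
[0] mask-off/keep = 0xeb
[1] and(0x34,0xe8) = 0x20
[2] mask-off/keep = 0x0b
[3] tail/keep = 0x41

vd = [235, 32, 11, 65]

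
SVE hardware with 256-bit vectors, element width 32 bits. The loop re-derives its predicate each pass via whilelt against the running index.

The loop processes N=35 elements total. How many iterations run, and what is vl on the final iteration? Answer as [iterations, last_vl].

[iterations, last_vl] = [5, 3]

register lanes = 256/32 = 8
iterations = ceil(35/8) = 5; final-pass vl = 3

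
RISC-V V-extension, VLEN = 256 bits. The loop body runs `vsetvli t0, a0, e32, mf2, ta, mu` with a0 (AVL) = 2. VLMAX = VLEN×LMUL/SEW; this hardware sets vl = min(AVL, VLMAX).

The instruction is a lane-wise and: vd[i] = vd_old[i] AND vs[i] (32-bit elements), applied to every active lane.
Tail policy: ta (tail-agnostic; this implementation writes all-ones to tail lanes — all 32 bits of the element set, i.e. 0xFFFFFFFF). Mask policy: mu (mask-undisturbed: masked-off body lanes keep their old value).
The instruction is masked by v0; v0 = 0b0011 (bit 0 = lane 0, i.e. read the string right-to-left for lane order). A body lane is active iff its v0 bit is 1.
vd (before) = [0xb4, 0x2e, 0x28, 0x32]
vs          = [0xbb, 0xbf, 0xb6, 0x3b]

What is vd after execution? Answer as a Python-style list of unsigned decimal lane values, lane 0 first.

vd = [176, 46, 4294967295, 4294967295]

lanes per group: 256·1/2/32 = 4
vl ← min(2, 4) = 2
  i=0: and(0xb4,0xbb) → 176
  i=1: and(0x2e,0xbf) → 46
  i=2: tail/ones → 4294967295
  i=3: tail/ones → 4294967295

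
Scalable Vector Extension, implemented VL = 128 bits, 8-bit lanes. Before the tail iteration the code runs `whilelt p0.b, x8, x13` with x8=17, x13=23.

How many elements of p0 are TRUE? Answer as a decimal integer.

vl = 6

register lanes = 128/8 = 16
active while 17+j < 23, i.e. j ∈ [0,6) capped at 16 ⇒ 6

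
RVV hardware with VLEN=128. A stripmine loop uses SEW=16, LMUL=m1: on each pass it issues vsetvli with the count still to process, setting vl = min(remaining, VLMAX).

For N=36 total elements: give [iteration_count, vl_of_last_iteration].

VLMAX = (128 × 1) / 16 = 8 lanes
iterations = ceil(36/8) = 5; final-pass vl = 4

[iterations, last_vl] = [5, 4]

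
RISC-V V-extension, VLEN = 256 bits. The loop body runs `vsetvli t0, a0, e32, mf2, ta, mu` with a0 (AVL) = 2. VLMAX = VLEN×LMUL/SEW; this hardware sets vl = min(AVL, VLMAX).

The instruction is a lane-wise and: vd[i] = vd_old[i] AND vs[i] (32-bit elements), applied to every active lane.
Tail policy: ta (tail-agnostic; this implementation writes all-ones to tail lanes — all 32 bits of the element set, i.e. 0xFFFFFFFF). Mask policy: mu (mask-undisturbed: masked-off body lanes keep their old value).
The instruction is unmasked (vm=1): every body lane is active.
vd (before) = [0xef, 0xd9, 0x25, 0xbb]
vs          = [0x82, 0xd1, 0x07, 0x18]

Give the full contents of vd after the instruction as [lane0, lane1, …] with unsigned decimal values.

vd = [130, 209, 4294967295, 4294967295]

lanes per group: 256·1/2/32 = 4
AVL=2 ≤ VLMAX=4, so vl = 2
  i=0: and(0xef,0x82) → 130
  i=1: and(0xd9,0xd1) → 209
  i=2: tail/ones → 4294967295
  i=3: tail/ones → 4294967295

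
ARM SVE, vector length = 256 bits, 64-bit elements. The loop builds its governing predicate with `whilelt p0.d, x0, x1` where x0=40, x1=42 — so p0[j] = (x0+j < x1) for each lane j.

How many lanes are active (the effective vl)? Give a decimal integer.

register lanes = 256/64 = 4
whilelt: lane j active iff 40+j < 42 → j < 2 → 2 active

vl = 2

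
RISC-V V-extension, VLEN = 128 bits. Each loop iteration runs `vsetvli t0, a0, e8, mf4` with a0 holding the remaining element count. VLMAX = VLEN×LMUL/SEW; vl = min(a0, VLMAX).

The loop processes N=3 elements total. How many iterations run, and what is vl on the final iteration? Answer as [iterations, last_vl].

lanes per group: 128·1/4/8 = 4
N=3: ⌈3/4⌉ = 1 iters; last vl = 3 − 0×4 = 3

[iterations, last_vl] = [1, 3]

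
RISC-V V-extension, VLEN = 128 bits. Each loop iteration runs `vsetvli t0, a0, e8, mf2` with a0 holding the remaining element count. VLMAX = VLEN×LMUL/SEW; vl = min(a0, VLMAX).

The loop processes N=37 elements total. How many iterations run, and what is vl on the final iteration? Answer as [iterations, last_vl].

[iterations, last_vl] = [5, 5]

lanes per group: 128·1/2/8 = 8
37 elements at 8/iter → 5 passes, remainder 5 on the last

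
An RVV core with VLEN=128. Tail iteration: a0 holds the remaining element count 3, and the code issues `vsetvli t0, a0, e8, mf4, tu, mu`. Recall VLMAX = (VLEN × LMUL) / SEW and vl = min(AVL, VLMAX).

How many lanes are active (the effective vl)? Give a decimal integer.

lanes per group: 128·1/4/8 = 4
AVL=3 ≤ VLMAX=4, so vl = 3

vl = 3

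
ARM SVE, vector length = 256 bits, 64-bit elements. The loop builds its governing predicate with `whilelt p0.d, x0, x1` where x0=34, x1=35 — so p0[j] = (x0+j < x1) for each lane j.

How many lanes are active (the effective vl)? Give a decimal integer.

vl = 1

256-bit reg / 64-bit elem → 4 lanes
active while 34+j < 35, i.e. j ∈ [0,1) capped at 4 ⇒ 1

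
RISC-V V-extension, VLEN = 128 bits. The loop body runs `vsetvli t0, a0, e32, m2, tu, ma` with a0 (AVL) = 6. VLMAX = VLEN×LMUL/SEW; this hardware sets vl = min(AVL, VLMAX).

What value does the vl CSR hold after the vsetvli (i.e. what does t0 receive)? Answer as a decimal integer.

vl = 6

lanes per group: 128·2/32 = 8
vl = min(AVL, VLMAX) = min(6, 8) = 6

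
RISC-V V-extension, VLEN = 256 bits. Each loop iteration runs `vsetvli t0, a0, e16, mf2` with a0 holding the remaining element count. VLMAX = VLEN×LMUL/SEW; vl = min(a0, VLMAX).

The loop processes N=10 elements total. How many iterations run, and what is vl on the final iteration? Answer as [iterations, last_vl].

[iterations, last_vl] = [2, 2]

VLMAX = VLEN×LMUL/SEW = 256×1/2/16 = 8
N=10: ⌈10/8⌉ = 2 iters; last vl = 10 − 1×8 = 2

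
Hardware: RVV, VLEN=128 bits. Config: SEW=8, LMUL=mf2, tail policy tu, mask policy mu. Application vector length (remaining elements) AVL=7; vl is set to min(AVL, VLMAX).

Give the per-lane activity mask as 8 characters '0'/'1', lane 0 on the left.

lanes per group: 128·1/2/8 = 8
vl ← min(7, 8) = 7
bits (lane 0 leftmost): 11111110

predicate = 11111110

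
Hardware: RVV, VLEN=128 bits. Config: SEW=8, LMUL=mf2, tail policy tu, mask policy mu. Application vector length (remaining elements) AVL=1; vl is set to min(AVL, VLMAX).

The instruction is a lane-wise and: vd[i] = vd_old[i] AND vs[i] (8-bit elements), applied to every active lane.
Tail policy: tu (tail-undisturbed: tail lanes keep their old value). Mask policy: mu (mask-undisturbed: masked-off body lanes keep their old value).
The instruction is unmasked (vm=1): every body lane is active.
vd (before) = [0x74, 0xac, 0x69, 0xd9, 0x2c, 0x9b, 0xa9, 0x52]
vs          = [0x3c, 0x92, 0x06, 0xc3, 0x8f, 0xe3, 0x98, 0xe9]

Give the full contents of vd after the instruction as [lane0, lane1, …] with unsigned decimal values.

VLMAX = (128 × 1/2) / 8 = 8 lanes
AVL=1 ≤ VLMAX=8, so vl = 1
[0] and(0x74,0x3c) = 0x34
[1] tail/keep = 0xac
[2] tail/keep = 0x69
[3] tail/keep = 0xd9
[4] tail/keep = 0x2c
[5] tail/keep = 0x9b
[6] tail/keep = 0xa9
[7] tail/keep = 0x52

vd = [52, 172, 105, 217, 44, 155, 169, 82]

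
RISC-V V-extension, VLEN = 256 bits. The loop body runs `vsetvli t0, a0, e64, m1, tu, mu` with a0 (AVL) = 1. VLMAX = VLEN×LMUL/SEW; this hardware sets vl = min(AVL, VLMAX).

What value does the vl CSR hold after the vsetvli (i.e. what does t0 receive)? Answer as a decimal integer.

lanes per group: 256·1/64 = 4
vl ← min(1, 4) = 1

vl = 1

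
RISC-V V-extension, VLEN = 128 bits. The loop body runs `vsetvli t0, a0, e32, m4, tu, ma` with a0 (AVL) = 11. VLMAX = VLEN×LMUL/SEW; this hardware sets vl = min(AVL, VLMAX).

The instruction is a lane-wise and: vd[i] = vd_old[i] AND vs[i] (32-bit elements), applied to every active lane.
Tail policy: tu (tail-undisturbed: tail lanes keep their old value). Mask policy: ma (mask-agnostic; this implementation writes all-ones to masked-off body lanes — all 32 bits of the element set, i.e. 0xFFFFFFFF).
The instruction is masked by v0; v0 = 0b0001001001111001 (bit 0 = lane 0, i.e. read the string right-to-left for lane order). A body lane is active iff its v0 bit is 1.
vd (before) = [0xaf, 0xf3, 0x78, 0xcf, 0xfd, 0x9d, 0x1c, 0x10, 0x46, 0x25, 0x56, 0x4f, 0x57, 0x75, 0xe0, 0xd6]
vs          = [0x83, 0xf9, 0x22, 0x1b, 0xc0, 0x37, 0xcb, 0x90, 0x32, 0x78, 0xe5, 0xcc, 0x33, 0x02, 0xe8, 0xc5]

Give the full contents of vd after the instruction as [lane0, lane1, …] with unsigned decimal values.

vd = [131, 4294967295, 4294967295, 11, 192, 21, 8, 4294967295, 4294967295, 32, 4294967295, 79, 87, 117, 224, 214]

VLMAX = (128 × 4) / 32 = 16 lanes
vl = min(AVL, VLMAX) = min(11, 16) = 11
  i=0: and(0xaf,0x83) → 131
  i=1: mask-off/ones → 4294967295
  i=2: mask-off/ones → 4294967295
  i=3: and(0xcf,0x1b) → 11
  i=4: and(0xfd,0xc0) → 192
  i=5: and(0x9d,0x37) → 21
  i=6: and(0x1c,0xcb) → 8
  i=7: mask-off/ones → 4294967295
  i=8: mask-off/ones → 4294967295
  i=9: and(0x25,0x78) → 32
  i=10: mask-off/ones → 4294967295
  i=11: tail/keep → 79
  i=12: tail/keep → 87
  i=13: tail/keep → 117
  i=14: tail/keep → 224
  i=15: tail/keep → 214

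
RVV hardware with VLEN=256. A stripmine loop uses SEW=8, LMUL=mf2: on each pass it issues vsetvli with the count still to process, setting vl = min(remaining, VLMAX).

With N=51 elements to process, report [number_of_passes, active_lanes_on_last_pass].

VLMAX = VLEN×LMUL/SEW = 256×1/2/8 = 16
51 elements at 16/iter → 4 passes, remainder 3 on the last

[iterations, last_vl] = [4, 3]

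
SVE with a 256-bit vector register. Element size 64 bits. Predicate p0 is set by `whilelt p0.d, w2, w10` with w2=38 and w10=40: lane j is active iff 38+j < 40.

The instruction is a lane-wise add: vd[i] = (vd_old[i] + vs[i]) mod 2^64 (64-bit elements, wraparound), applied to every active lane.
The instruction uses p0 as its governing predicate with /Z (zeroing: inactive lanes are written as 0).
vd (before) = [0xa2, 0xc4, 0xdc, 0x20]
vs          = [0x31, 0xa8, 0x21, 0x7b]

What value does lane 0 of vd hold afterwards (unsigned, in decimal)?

vd[0] = 211

register lanes = 256/64 = 4
p0[j] = (38+j < 40); true for j=0..1 → 2 lanes set
[0] add(0xa2,0x31) = 0xd3
[1] add(0xc4,0xa8) = 0x16c
[2] tail/zero = 0x00
[3] tail/zero = 0x00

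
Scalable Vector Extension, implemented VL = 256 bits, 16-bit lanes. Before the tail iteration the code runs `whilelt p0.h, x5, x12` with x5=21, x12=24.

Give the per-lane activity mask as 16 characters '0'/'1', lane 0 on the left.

256-bit reg / 16-bit elem → 16 lanes
p0[j] = (21+j < 24); true for j=0..2 → 3 lanes set
bits (lane 0 leftmost): 1110000000000000

predicate = 1110000000000000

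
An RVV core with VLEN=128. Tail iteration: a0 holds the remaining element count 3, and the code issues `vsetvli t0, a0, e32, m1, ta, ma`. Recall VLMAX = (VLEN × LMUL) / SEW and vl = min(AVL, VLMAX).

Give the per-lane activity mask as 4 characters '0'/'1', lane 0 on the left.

predicate = 1110

VLMAX = (128 × 1) / 32 = 4 lanes
vl ← min(3, 4) = 3
bits (lane 0 leftmost): 1110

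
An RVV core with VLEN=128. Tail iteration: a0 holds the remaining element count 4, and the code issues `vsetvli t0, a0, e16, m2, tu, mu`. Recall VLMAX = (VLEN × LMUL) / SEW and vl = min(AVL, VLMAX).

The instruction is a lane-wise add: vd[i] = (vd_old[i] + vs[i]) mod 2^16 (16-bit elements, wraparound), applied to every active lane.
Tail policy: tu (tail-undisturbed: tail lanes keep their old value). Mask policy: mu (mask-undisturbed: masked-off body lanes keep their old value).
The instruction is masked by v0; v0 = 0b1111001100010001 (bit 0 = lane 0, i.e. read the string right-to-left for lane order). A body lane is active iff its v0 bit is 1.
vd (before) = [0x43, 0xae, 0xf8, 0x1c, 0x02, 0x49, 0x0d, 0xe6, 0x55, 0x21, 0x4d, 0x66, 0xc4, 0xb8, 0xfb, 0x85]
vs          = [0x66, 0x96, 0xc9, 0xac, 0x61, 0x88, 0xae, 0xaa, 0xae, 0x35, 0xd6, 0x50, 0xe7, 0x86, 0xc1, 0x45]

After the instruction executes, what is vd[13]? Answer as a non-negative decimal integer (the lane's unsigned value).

VLMAX = VLEN×LMUL/SEW = 128×2/16 = 16
AVL=4 ≤ VLMAX=16, so vl = 4
lane  0: add(0x43,0x66) ⇒ 0xa9
lane  1: mask-off/keep ⇒ 0xae
lane  2: mask-off/keep ⇒ 0xf8
lane  3: mask-off/keep ⇒ 0x1c
lane  4: tail/keep ⇒ 0x02
lane  5: tail/keep ⇒ 0x49
lane  6: tail/keep ⇒ 0x0d
lane  7: tail/keep ⇒ 0xe6
lane  8: tail/keep ⇒ 0x55
lane  9: tail/keep ⇒ 0x21
lane 10: tail/keep ⇒ 0x4d
lane 11: tail/keep ⇒ 0x66
lane 12: tail/keep ⇒ 0xc4
lane 13: tail/keep ⇒ 0xb8
lane 14: tail/keep ⇒ 0xfb
lane 15: tail/keep ⇒ 0x85

vd[13] = 184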